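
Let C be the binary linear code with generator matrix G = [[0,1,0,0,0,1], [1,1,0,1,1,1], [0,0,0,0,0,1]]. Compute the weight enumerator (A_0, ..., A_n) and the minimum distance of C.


Weight distribution: A_0 = 1, A_1 = 2, A_2 = 1, A_3 = 1, A_4 = 2, A_5 = 1. Minimum distance d = 1.

Enumerate all 2^3 = 8 messages m ∈ F_2^3.
For each, compute codeword c = mG in F_2^6, then tally its weight.
  m = 000 → c = 000000, weight = 0.
  m = 100 → c = 010001, weight = 2.
  m = 010 → c = 110111, weight = 5.
  m = 110 → c = 100110, weight = 3.
  m = 001 → c = 000001, weight = 1.
  m = 101 → c = 010000, weight = 1.
  m = 011 → c = 110110, weight = 4.
  m = 111 → c = 100111, weight = 4.
Tally weights:
  weight 0: 1 codewords.
  weight 1: 2 codewords.
  weight 2: 1 codewords.
  weight 3: 1 codewords.
  weight 4: 2 codewords.
  weight 5: 1 codewords.
Minimum distance d = smallest w > 0 with A_w > 0 = 1.
Sanity: Σ A_w = 8 = 2^3 = 8 ✓.


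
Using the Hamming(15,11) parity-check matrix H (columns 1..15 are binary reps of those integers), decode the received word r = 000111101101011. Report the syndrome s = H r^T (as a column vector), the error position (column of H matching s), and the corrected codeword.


s = (1, 1, 1, 0)^T, error position = 14, corrected codeword c = 000111101101001

Compute s = H r^T mod 2 one row at a time:
  s_1 = 0 + 1 + 1 + 0 + 1 + 0 + 1 + 1 = 5 ≡ 1 (mod 2).
  s_2 = 1 + 1 + 1 + 1 + 1 + 0 + 1 + 1 = 7 ≡ 1 (mod 2).
  s_3 = 0 + 0 + 1 + 1 + 1 + 0 + 1 + 1 = 5 ≡ 1 (mod 2).
  s_4 = 0 + 0 + 1 + 1 + 1 + 0 + 0 + 1 = 4 ≡ 0 (mod 2).
s = (1, 1, 1, 0)^T — this equals column 14 of H (binary 1110), so error is at position 14.
Correct: flip bit 14 of r = 000111101101011 to get c = 000111101101001.


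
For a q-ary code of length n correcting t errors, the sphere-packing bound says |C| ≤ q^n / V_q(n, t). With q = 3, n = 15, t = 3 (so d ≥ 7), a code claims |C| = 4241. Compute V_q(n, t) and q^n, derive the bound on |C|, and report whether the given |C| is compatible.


V_q(n, t) = 4091, q^n = 14348907, Hamming bound = 3507, |C| = 4241 > bound (violated).

Step 1: Compute V_q(n, t) = Σ_{j=0}^3 C(n, j) (q−1)^j.
  j = 0: C(15,0)·(2)^0 = 1·1 = 1.
  j = 1: C(15,1)·(2)^1 = 15·2 = 30.
  j = 2: C(15,2)·(2)^2 = 105·4 = 420.
  j = 3: C(15,3)·(2)^3 = 455·8 = 3640.
  V_q(n, t) = 1 + 30 + 420 + 3640 = 4091.
Step 2: q^n = 3^15 = 14348907.
Step 3: Hamming bound ⌊q^n / V_q(n,t)⌋ = ⌊14348907/4091⌋ = 3507.
Step 4: Compare |C| = 4241 to 3507: violated.
The claimed |C| lies above the Hamming bound, so no 3-ary code of length 15 with d ≥ 7 can have 4241 codewords.


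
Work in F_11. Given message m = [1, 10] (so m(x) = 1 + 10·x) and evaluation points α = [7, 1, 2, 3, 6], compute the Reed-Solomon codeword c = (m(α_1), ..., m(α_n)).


c = [5, 0, 10, 9, 6]

Message polynomial: m(x) = 1 + 10·x (mod 11).
For each evaluation point α_i, compute m(α_i) mod 11:
  α_1 = 7: Horner steps 10 → 5, so m(7) = 5.
  α_2 = 1: Horner steps 10 → 0, so m(1) = 0.
  α_3 = 2: Horner steps 10 → 10, so m(2) = 10.
  α_4 = 3: Horner steps 10 → 9, so m(3) = 9.
  α_5 = 6: Horner steps 10 → 6, so m(6) = 6.
Codeword c = [5, 0, 10, 9, 6] ∈ F_11^5.


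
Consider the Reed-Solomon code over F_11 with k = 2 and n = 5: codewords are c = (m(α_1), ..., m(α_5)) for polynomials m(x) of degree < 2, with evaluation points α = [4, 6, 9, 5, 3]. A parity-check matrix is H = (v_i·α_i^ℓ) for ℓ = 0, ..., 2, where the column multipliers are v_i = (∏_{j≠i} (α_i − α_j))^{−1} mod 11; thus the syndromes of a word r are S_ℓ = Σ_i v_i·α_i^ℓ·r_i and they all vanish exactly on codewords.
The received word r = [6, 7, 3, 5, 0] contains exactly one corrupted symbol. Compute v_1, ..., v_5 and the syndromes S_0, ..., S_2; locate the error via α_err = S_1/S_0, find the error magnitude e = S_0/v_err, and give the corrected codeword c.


S = (6, 8, 7), error at position 4, error magnitude e = 4, c = [6, 7, 3, 1, 0].

Step 1: column multipliers v_i = (∏_{j≠i}(α_i − α_j))^{−1} mod 11.
  i = 1 (α = 4): (4−6)(4−9)(4−5)(4−3) = (−2)·(−5)·(−1)·1 = −10 ≡ 1, so v_1 = 1^{−1} = 1 (mod 11).
  i = 2 (α = 6): (6−4)(6−9)(6−5)(6−3) = 2·(−3)·1·3 = −18 ≡ 4, so v_2 = 4^{−1} = 3 (mod 11).
  i = 3 (α = 9): (9−4)(9−6)(9−5)(9−3) = 5·3·4·6 = 360 ≡ 8, so v_3 = 8^{−1} = 7 (mod 11).
  i = 4 (α = 5): (5−4)(5−6)(5−9)(5−3) = 1·(−1)·(−4)·2 = 8 ≡ 8, so v_4 = 8^{−1} = 7 (mod 11).
  i = 5 (α = 3): (3−4)(3−6)(3−9)(3−5) = (−1)·(−3)·(−6)·(−2) = 36 ≡ 3, so v_5 = 3^{−1} = 4 (mod 11).
  v = [1, 3, 7, 7, 4].
Step 2: syndromes of r = [6, 7, 3, 5, 0] (all sums mod 11).
  S_0 = Σ v_i r_i = 1·6 + 3·7 + 7·3 + 7·5 + 4·0 = 83 ≡ 6.
  S_1 = Σ v_i α_i r_i = 1·4·6 + 3·6·7 + 7·9·3 + 7·5·5 + 4·3·0 = 514 ≡ 8.
  α_i^2 mod 11 = [5, 3, 4, 3, 9].
  S_2 = Σ v_i α_i^2 r_i = 1·5·6 + 3·3·7 + 7·4·3 + 7·3·5 + 4·9·0 = 282 ≡ 7.
  S = (6, 8, 7) ≠ 0, so r is not a codeword (an error is present).
Step 3: locate the error. For a single error e at position i, S_ℓ = v_i·e·α_i^ℓ, so α_err = S_1/S_0.
  S_0^{−1} = 6^{−1} = 2 (mod 11), so α_err = 8·2 = 16 ≡ 5 = α_4. Error position i = 4.
  Consistency check: S_2/S_1 = 7·7 = 49 ≡ 5 = α_err ✓ (single-error assumption holds).
Step 4: error magnitude e = S_0/v_4 = S_0·∏_{j≠4}(α_4 − α_j) = 6·8 = 48 ≡ 4 (mod 11).
Step 5: correct position 4: c_4 = r_4 − e = 5 − 4 ≡ 1 (mod 11). Hence c = [6, 7, 3, 1, 0].
  Check: interpolating c through the α_i gives m(x) = 4 + 6·x (degree < 2) with m(α_i) = c_i for every i, so c is indeed a codeword.


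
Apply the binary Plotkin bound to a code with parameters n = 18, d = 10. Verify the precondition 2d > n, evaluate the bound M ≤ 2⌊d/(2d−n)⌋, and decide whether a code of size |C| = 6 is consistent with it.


Plotkin bound M ≤ 10; given |C| = 6 ≤ bound (satisfied).

Check applicability: 2d = 20, n = 18.
2d − n = 2 > 0, so Plotkin applies.
Compute d/(2d−n) = 10/2 ≈ 5.0000.
⌊d/(2d−n)⌋ = 5.
Plotkin bound: M ≤ 2·5 = 10.
Given |C| = 6, check: satisfied.
This |C| is below the Plotkin bound.


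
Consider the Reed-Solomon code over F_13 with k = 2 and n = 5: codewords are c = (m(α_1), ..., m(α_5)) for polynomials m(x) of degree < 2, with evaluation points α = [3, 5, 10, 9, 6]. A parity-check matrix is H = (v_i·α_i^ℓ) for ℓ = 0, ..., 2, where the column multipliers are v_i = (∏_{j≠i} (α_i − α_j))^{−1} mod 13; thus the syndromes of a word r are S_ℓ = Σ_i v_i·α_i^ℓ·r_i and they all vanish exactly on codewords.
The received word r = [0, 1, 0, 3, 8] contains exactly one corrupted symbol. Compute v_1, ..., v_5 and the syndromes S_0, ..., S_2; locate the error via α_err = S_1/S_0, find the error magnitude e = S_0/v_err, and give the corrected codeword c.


S = (12, 3, 4), error at position 3, error magnitude e = 3, c = [0, 1, 10, 3, 8].

Step 1: column multipliers v_i = (∏_{j≠i}(α_i − α_j))^{−1} mod 13.
  i = 1 (α = 3): (3−5)(3−10)(3−9)(3−6) = (−2)·(−7)·(−6)·(−3) = 252 ≡ 5, so v_1 = 5^{−1} = 8 (mod 13).
  i = 2 (α = 5): (5−3)(5−10)(5−9)(5−6) = 2·(−5)·(−4)·(−1) = −40 ≡ 12, so v_2 = 12^{−1} = 12 (mod 13).
  i = 3 (α = 10): (10−3)(10−5)(10−9)(10−6) = 7·5·1·4 = 140 ≡ 10, so v_3 = 10^{−1} = 4 (mod 13).
  i = 4 (α = 9): (9−3)(9−5)(9−10)(9−6) = 6·4·(−1)·3 = −72 ≡ 6, so v_4 = 6^{−1} = 11 (mod 13).
  i = 5 (α = 6): (6−3)(6−5)(6−10)(6−9) = 3·1·(−4)·(−3) = 36 ≡ 10, so v_5 = 10^{−1} = 4 (mod 13).
  v = [8, 12, 4, 11, 4].
Step 2: syndromes of r = [0, 1, 0, 3, 8] (all sums mod 13).
  S_0 = Σ v_i r_i = 8·0 + 12·1 + 4·0 + 11·3 + 4·8 = 77 ≡ 12.
  S_1 = Σ v_i α_i r_i = 8·3·0 + 12·5·1 + 4·10·0 + 11·9·3 + 4·6·8 = 549 ≡ 3.
  α_i^2 mod 13 = [9, 12, 9, 3, 10].
  S_2 = Σ v_i α_i^2 r_i = 8·9·0 + 12·12·1 + 4·9·0 + 11·3·3 + 4·10·8 = 563 ≡ 4.
  S = (12, 3, 4) ≠ 0, so r is not a codeword (an error is present).
Step 3: locate the error. For a single error e at position i, S_ℓ = v_i·e·α_i^ℓ, so α_err = S_1/S_0.
  S_0^{−1} = 12^{−1} = 12 (mod 13), so α_err = 3·12 = 36 ≡ 10 = α_3. Error position i = 3.
  Consistency check: S_2/S_1 = 4·9 = 36 ≡ 10 = α_err ✓ (single-error assumption holds).
Step 4: error magnitude e = S_0/v_3 = S_0·∏_{j≠3}(α_3 − α_j) = 12·10 = 120 ≡ 3 (mod 13).
Step 5: correct position 3: c_3 = r_3 − e = 0 − 3 ≡ 10 (mod 13). Hence c = [0, 1, 10, 3, 8].
  Check: interpolating c through the α_i gives m(x) = 5 + 7·x (degree < 2) with m(α_i) = c_i for every i, so c is indeed a codeword.


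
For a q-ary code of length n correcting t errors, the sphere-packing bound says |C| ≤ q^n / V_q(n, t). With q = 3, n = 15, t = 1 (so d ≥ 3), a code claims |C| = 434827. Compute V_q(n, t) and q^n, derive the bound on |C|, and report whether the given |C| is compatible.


V_q(n, t) = 31, q^n = 14348907, Hamming bound = 462867, |C| = 434827 ≤ bound (satisfied).

Step 1: Compute V_q(n, t) = Σ_{j=0}^1 C(n, j) (q−1)^j.
  j = 0: C(15,0)·(2)^0 = 1·1 = 1.
  j = 1: C(15,1)·(2)^1 = 15·2 = 30.
  V_q(n, t) = 1 + 30 = 31.
Step 2: q^n = 3^15 = 14348907.
Step 3: Hamming bound ⌊q^n / V_q(n,t)⌋ = ⌊14348907/31⌋ = 462867.
Step 4: Compare |C| = 434827 to 462867: satisfied.
The claimed |C| lies below the Hamming bound.


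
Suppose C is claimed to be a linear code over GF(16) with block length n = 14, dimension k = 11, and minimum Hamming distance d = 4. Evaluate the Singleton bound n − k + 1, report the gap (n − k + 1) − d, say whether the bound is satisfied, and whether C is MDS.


Singleton RHS = n − k + 1 = 4, slack = 0, bound satisfied, MDS.

Singleton bound: d ≤ n − k + 1.
Here n = 14, k = 11, so n − k + 1 = 4.
Given d = 4, check d ≤ 4: YES.
Slack = (n − k + 1) − d = 0.
The code is MDS (slack = 0).
Description: the claimed parameters are [14, 11, 4]_16; such a code would be MDS (meets Singleton bound).


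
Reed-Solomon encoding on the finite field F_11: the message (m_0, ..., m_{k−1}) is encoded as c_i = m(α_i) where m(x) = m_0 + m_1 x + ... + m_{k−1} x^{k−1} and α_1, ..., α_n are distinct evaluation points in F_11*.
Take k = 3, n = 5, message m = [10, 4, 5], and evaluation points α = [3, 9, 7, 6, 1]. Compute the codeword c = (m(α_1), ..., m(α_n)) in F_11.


c = [1, 0, 8, 5, 8]

Message polynomial: m(x) = 10 + 4·x + 5·x^2 (mod 11).
For each evaluation point α_i, compute m(α_i) mod 11:
  α_1 = 3: Horner steps 5 → 8 → 1, so m(3) = 1.
  α_2 = 9: Horner steps 5 → 5 → 0, so m(9) = 0.
  α_3 = 7: Horner steps 5 → 6 → 8, so m(7) = 8.
  α_4 = 6: Horner steps 5 → 1 → 5, so m(6) = 5.
  α_5 = 1: Horner steps 5 → 9 → 8, so m(1) = 8.
Codeword c = [1, 0, 8, 5, 8] ∈ F_11^5.


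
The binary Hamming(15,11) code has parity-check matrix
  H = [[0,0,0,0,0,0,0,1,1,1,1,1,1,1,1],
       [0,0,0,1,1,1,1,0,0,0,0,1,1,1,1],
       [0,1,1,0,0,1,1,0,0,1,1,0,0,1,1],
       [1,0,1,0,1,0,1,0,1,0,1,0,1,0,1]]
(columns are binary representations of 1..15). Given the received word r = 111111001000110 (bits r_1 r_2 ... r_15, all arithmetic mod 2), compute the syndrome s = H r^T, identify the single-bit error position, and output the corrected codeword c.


s = (1, 1, 0, 1)^T, error position = 13, corrected codeword c = 111111001000010

Compute s = H r^T mod 2 one row at a time:
  s_1 = 0 + 1 + 0 + 0 + 0 + 1 + 1 + 0 = 3 ≡ 1 (mod 2).
  s_2 = 1 + 1 + 1 + 0 + 0 + 1 + 1 + 0 = 5 ≡ 1 (mod 2).
  s_3 = 1 + 1 + 1 + 0 + 0 + 0 + 1 + 0 = 4 ≡ 0 (mod 2).
  s_4 = 1 + 1 + 1 + 0 + 1 + 0 + 1 + 0 = 5 ≡ 1 (mod 2).
s = (1, 1, 0, 1)^T — this equals column 13 of H (binary 1101), so error is at position 13.
Correct: flip bit 13 of r = 111111001000110 to get c = 111111001000010.


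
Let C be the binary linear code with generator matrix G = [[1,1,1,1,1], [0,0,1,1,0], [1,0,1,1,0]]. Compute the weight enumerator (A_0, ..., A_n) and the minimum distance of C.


Weight distribution: A_0 = 1, A_1 = 1, A_2 = 2, A_3 = 2, A_4 = 1, A_5 = 1. Minimum distance d = 1.

Enumerate all 2^3 = 8 messages m ∈ F_2^3.
For each, compute codeword c = mG in F_2^5, then tally its weight.
  m = 000 → c = 00000, weight = 0.
  m = 100 → c = 11111, weight = 5.
  m = 010 → c = 00110, weight = 2.
  m = 110 → c = 11001, weight = 3.
  m = 001 → c = 10110, weight = 3.
  m = 101 → c = 01001, weight = 2.
  m = 011 → c = 10000, weight = 1.
  m = 111 → c = 01111, weight = 4.
Tally weights:
  weight 0: 1 codewords.
  weight 1: 1 codewords.
  weight 2: 2 codewords.
  weight 3: 2 codewords.
  weight 4: 1 codewords.
  weight 5: 1 codewords.
Minimum distance d = smallest w > 0 with A_w > 0 = 1.
Sanity: Σ A_w = 8 = 2^3 = 8 ✓.


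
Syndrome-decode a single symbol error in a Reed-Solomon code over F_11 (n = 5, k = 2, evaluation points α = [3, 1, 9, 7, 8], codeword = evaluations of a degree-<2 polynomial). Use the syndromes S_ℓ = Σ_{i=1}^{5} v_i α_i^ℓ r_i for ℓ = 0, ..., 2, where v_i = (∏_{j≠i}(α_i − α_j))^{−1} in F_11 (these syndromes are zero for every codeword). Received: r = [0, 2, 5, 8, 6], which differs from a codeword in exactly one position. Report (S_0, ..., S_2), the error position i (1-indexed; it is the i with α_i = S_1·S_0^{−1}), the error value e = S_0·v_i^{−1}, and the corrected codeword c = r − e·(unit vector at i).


S = (3, 10, 4), error at position 4, error magnitude e = 1, c = [0, 2, 5, 7, 6].

Step 1: column multipliers v_i = (∏_{j≠i}(α_i − α_j))^{−1} mod 11.
  i = 1 (α = 3): (3−1)(3−9)(3−7)(3−8) = 2·(−6)·(−4)·(−5) = −240 ≡ 2, so v_1 = 2^{−1} = 6 (mod 11).
  i = 2 (α = 1): (1−3)(1−9)(1−7)(1−8) = (−2)·(−8)·(−6)·(−7) = 672 ≡ 1, so v_2 = 1^{−1} = 1 (mod 11).
  i = 3 (α = 9): (9−3)(9−1)(9−7)(9−8) = 6·8·2·1 = 96 ≡ 8, so v_3 = 8^{−1} = 7 (mod 11).
  i = 4 (α = 7): (7−3)(7−1)(7−9)(7−8) = 4·6·(−2)·(−1) = 48 ≡ 4, so v_4 = 4^{−1} = 3 (mod 11).
  i = 5 (α = 8): (8−3)(8−1)(8−9)(8−7) = 5·7·(−1)·1 = −35 ≡ 9, so v_5 = 9^{−1} = 5 (mod 11).
  v = [6, 1, 7, 3, 5].
Step 2: syndromes of r = [0, 2, 5, 8, 6] (all sums mod 11).
  S_0 = Σ v_i r_i = 6·0 + 1·2 + 7·5 + 3·8 + 5·6 = 91 ≡ 3.
  S_1 = Σ v_i α_i r_i = 6·3·0 + 1·1·2 + 7·9·5 + 3·7·8 + 5·8·6 = 725 ≡ 10.
  α_i^2 mod 11 = [9, 1, 4, 5, 9].
  S_2 = Σ v_i α_i^2 r_i = 6·9·0 + 1·1·2 + 7·4·5 + 3·5·8 + 5·9·6 = 532 ≡ 4.
  S = (3, 10, 4) ≠ 0, so r is not a codeword (an error is present).
Step 3: locate the error. For a single error e at position i, S_ℓ = v_i·e·α_i^ℓ, so α_err = S_1/S_0.
  S_0^{−1} = 3^{−1} = 4 (mod 11), so α_err = 10·4 = 40 ≡ 7 = α_4. Error position i = 4.
  Consistency check: S_2/S_1 = 4·10 = 40 ≡ 7 = α_err ✓ (single-error assumption holds).
Step 4: error magnitude e = S_0/v_4 = S_0·∏_{j≠4}(α_4 − α_j) = 3·4 = 12 ≡ 1 (mod 11).
Step 5: correct position 4: c_4 = r_4 − e = 8 − 1 ≡ 7 (mod 11). Hence c = [0, 2, 5, 7, 6].
  Check: interpolating c through the α_i gives m(x) = 3 + 10·x (degree < 2) with m(α_i) = c_i for every i, so c is indeed a codeword.


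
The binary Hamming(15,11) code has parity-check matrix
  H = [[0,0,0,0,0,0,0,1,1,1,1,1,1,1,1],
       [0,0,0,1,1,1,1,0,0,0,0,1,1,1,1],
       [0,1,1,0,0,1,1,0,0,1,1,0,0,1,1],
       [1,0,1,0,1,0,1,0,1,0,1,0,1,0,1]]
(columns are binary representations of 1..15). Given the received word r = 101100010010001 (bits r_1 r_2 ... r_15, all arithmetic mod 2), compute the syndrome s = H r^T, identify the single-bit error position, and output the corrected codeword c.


s = (1, 0, 1, 0)^T, error position = 10, corrected codeword c = 101100010110001

Compute s = H r^T mod 2 one row at a time:
  s_1 = 1 + 0 + 0 + 1 + 0 + 0 + 0 + 1 = 3 ≡ 1 (mod 2).
  s_2 = 1 + 0 + 0 + 0 + 0 + 0 + 0 + 1 = 2 ≡ 0 (mod 2).
  s_3 = 0 + 1 + 0 + 0 + 0 + 1 + 0 + 1 = 3 ≡ 1 (mod 2).
  s_4 = 1 + 1 + 0 + 0 + 0 + 1 + 0 + 1 = 4 ≡ 0 (mod 2).
s = (1, 0, 1, 0)^T — this equals column 10 of H (binary 1010), so error is at position 10.
Correct: flip bit 10 of r = 101100010010001 to get c = 101100010110001.


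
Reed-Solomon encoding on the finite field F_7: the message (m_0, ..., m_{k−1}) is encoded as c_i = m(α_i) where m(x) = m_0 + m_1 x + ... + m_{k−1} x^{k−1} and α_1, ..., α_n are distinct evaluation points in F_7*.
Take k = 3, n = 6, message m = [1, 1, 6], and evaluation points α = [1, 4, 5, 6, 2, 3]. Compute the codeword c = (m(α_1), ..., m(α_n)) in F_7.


c = [1, 3, 2, 6, 6, 2]

Message polynomial: m(x) = 1 + 1·x + 6·x^2 (mod 7).
For each evaluation point α_i, compute m(α_i) mod 7:
  α_1 = 1: Horner steps 6 → 0 → 1, so m(1) = 1.
  α_2 = 4: Horner steps 6 → 4 → 3, so m(4) = 3.
  α_3 = 5: Horner steps 6 → 3 → 2, so m(5) = 2.
  α_4 = 6: Horner steps 6 → 2 → 6, so m(6) = 6.
  α_5 = 2: Horner steps 6 → 6 → 6, so m(2) = 6.
  α_6 = 3: Horner steps 6 → 5 → 2, so m(3) = 2.
Codeword c = [1, 3, 2, 6, 6, 2] ∈ F_7^6.


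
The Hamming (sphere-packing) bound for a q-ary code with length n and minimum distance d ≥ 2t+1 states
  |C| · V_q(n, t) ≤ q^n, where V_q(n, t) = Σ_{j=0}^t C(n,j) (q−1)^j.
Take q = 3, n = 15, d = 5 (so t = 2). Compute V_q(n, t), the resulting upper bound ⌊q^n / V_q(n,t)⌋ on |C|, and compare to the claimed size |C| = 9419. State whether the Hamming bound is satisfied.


V_q(n, t) = 451, q^n = 14348907, Hamming bound = 31815, |C| = 9419 ≤ bound (satisfied).

Step 1: Compute V_q(n, t) = Σ_{j=0}^2 C(n, j) (q−1)^j.
  j = 0: C(15,0)·(2)^0 = 1·1 = 1.
  j = 1: C(15,1)·(2)^1 = 15·2 = 30.
  j = 2: C(15,2)·(2)^2 = 105·4 = 420.
  V_q(n, t) = 1 + 30 + 420 = 451.
Step 2: q^n = 3^15 = 14348907.
Step 3: Hamming bound ⌊q^n / V_q(n,t)⌋ = ⌊14348907/451⌋ = 31815.
Step 4: Compare |C| = 9419 to 31815: satisfied.
The claimed |C| lies below the Hamming bound.


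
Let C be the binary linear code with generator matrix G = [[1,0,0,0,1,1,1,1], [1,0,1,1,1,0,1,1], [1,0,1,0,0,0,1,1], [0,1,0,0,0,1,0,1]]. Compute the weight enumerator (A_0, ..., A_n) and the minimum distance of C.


Weight distribution: A_0 = 1, A_2 = 1, A_3 = 3, A_4 = 5, A_5 = 4, A_6 = 1, A_7 = 1. Minimum distance d = 2.

Enumerate all 2^4 = 16 messages m ∈ F_2^4.
For each, compute codeword c = mG in F_2^8, then tally its weight.
  m = 0000 → c = 00000000, weight = 0.
  m = 1000 → c = 10001111, weight = 5.
  m = 0100 → c = 10111011, weight = 6.
  m = 1100 → c = 00110100, weight = 3.
  m = 0010 → c = 10100011, weight = 4.
  m = 1010 → c = 00101100, weight = 3.
  m = 0110 → c = 00011000, weight = 2.
  m = 1110 → c = 10010111, weight = 5.
  m = 0001 → c = 01000101, weight = 3.
  m = 1001 → c = 11001010, weight = 4.
  m = 0101 → c = 11111110, weight = 7.
  m = 1101 → c = 01110001, weight = 4.
  m = 0011 → c = 11100110, weight = 5.
  m = 1011 → c = 01101001, weight = 4.
  m = 0111 → c = 01011101, weight = 5.
  m = 1111 → c = 11010010, weight = 4.
Tally weights:
  weight 0: 1 codewords.
  weight 2: 1 codewords.
  weight 3: 3 codewords.
  weight 4: 5 codewords.
  weight 5: 4 codewords.
  weight 6: 1 codewords.
  weight 7: 1 codewords.
Minimum distance d = smallest w > 0 with A_w > 0 = 2.
Sanity: Σ A_w = 16 = 2^4 = 16 ✓.


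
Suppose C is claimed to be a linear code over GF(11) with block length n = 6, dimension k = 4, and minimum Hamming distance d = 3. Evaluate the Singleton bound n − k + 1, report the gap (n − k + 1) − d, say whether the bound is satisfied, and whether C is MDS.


Singleton RHS = n − k + 1 = 3, slack = 0, bound satisfied, MDS.

Singleton bound: d ≤ n − k + 1.
Here n = 6, k = 4, so n − k + 1 = 3.
Given d = 3, check d ≤ 3: YES.
Slack = (n − k + 1) − d = 0.
The code is MDS (slack = 0).
Description: the claimed parameters are [6, 4, 3]_11; such a code would be MDS (meets Singleton bound).


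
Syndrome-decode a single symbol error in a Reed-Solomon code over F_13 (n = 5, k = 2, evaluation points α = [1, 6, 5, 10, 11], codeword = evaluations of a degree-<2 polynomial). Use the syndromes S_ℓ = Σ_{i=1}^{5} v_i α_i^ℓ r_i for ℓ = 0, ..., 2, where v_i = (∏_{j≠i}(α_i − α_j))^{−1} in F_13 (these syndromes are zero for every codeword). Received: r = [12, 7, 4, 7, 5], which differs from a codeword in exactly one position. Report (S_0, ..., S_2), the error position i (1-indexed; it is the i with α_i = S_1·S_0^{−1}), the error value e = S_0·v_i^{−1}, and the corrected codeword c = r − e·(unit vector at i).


S = (2, 12, 7), error at position 2, error magnitude e = 5, c = [12, 2, 4, 7, 5].

Step 1: column multipliers v_i = (∏_{j≠i}(α_i − α_j))^{−1} mod 13.
  i = 1 (α = 1): (1−6)(1−5)(1−10)(1−11) = (−5)·(−4)·(−9)·(−10) = 1800 ≡ 6, so v_1 = 6^{−1} = 11 (mod 13).
  i = 2 (α = 6): (6−1)(6−5)(6−10)(6−11) = 5·1·(−4)·(−5) = 100 ≡ 9, so v_2 = 9^{−1} = 3 (mod 13).
  i = 3 (α = 5): (5−1)(5−6)(5−10)(5−11) = 4·(−1)·(−5)·(−6) = −120 ≡ 10, so v_3 = 10^{−1} = 4 (mod 13).
  i = 4 (α = 10): (10−1)(10−6)(10−5)(10−11) = 9·4·5·(−1) = −180 ≡ 2, so v_4 = 2^{−1} = 7 (mod 13).
  i = 5 (α = 11): (11−1)(11−6)(11−5)(11−10) = 10·5·6·1 = 300 ≡ 1, so v_5 = 1^{−1} = 1 (mod 13).
  v = [11, 3, 4, 7, 1].
Step 2: syndromes of r = [12, 7, 4, 7, 5] (all sums mod 13).
  S_0 = Σ v_i r_i = 11·12 + 3·7 + 4·4 + 7·7 + 1·5 = 223 ≡ 2.
  S_1 = Σ v_i α_i r_i = 11·1·12 + 3·6·7 + 4·5·4 + 7·10·7 + 1·11·5 = 883 ≡ 12.
  α_i^2 mod 13 = [1, 10, 12, 9, 4].
  S_2 = Σ v_i α_i^2 r_i = 11·1·12 + 3·10·7 + 4·12·4 + 7·9·7 + 1·4·5 = 995 ≡ 7.
  S = (2, 12, 7) ≠ 0, so r is not a codeword (an error is present).
Step 3: locate the error. For a single error e at position i, S_ℓ = v_i·e·α_i^ℓ, so α_err = S_1/S_0.
  S_0^{−1} = 2^{−1} = 7 (mod 13), so α_err = 12·7 = 84 ≡ 6 = α_2. Error position i = 2.
  Consistency check: S_2/S_1 = 7·12 = 84 ≡ 6 = α_err ✓ (single-error assumption holds).
Step 4: error magnitude e = S_0/v_2 = S_0·∏_{j≠2}(α_2 − α_j) = 2·9 = 18 ≡ 5 (mod 13).
Step 5: correct position 2: c_2 = r_2 − e = 7 − 5 ≡ 2 (mod 13). Hence c = [12, 2, 4, 7, 5].
  Check: interpolating c through the α_i gives m(x) = 1 + 11·x (degree < 2) with m(α_i) = c_i for every i, so c is indeed a codeword.


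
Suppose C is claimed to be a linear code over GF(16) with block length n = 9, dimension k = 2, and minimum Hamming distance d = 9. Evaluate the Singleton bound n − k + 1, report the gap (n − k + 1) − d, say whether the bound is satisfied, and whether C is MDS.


Singleton RHS = n − k + 1 = 8, slack = -1, bound violated (no such code; not MDS).

Singleton bound: d ≤ n − k + 1.
Here n = 9, k = 2, so n − k + 1 = 8.
Given d = 9, check d ≤ 8: NO.
Slack = (n − k + 1) − d = -1.
The slack is negative: d = 9 exceeds n − k + 1 = 8 by 1, so the Singleton bound is violated and no linear [9, 2, 9]_16 code can exist. In particular it is not MDS (MDS requires d = n − k + 1 exactly).
Description: the claimed parameters are [9, 2, 9]_16; such a code would be impossible (violates the Singleton bound).


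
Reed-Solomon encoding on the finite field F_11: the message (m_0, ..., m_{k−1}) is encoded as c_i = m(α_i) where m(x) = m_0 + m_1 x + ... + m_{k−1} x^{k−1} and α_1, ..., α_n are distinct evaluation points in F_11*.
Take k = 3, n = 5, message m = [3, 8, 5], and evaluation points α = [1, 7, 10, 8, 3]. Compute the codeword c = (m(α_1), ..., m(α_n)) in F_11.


c = [5, 7, 0, 2, 6]

Message polynomial: m(x) = 3 + 8·x + 5·x^2 (mod 11).
For each evaluation point α_i, compute m(α_i) mod 11:
  α_1 = 1: Horner steps 5 → 2 → 5, so m(1) = 5.
  α_2 = 7: Horner steps 5 → 10 → 7, so m(7) = 7.
  α_3 = 10: Horner steps 5 → 3 → 0, so m(10) = 0.
  α_4 = 8: Horner steps 5 → 4 → 2, so m(8) = 2.
  α_5 = 3: Horner steps 5 → 1 → 6, so m(3) = 6.
Codeword c = [5, 7, 0, 2, 6] ∈ F_11^5.


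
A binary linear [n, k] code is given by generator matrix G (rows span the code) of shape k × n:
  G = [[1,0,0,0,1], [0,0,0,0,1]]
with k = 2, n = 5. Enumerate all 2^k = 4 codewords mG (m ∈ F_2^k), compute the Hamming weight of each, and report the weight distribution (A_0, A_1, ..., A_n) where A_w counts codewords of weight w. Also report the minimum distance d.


Weight distribution: A_0 = 1, A_1 = 2, A_2 = 1. Minimum distance d = 1.

Enumerate all 2^2 = 4 messages m ∈ F_2^2.
For each, compute codeword c = mG in F_2^5, then tally its weight.
  m = 00 → c = 00000, weight = 0.
  m = 10 → c = 10001, weight = 2.
  m = 01 → c = 00001, weight = 1.
  m = 11 → c = 10000, weight = 1.
Tally weights:
  weight 0: 1 codewords.
  weight 1: 2 codewords.
  weight 2: 1 codewords.
Minimum distance d = smallest w > 0 with A_w > 0 = 1.
Sanity: Σ A_w = 4 = 2^2 = 4 ✓.


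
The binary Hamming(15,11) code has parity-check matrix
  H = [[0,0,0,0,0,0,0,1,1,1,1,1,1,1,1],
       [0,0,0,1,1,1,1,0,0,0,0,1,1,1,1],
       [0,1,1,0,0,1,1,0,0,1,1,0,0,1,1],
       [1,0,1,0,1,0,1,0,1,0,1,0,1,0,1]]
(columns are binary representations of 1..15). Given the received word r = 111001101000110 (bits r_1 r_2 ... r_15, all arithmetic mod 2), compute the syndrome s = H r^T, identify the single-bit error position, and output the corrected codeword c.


s = (1, 0, 1, 1)^T, error position = 11, corrected codeword c = 111001101010110

Compute s = H r^T mod 2 one row at a time:
  s_1 = 0 + 1 + 0 + 0 + 0 + 1 + 1 + 0 = 3 ≡ 1 (mod 2).
  s_2 = 0 + 0 + 1 + 1 + 0 + 1 + 1 + 0 = 4 ≡ 0 (mod 2).
  s_3 = 1 + 1 + 1 + 1 + 0 + 0 + 1 + 0 = 5 ≡ 1 (mod 2).
  s_4 = 1 + 1 + 0 + 1 + 1 + 0 + 1 + 0 = 5 ≡ 1 (mod 2).
s = (1, 0, 1, 1)^T — this equals column 11 of H (binary 1011), so error is at position 11.
Correct: flip bit 11 of r = 111001101000110 to get c = 111001101010110.


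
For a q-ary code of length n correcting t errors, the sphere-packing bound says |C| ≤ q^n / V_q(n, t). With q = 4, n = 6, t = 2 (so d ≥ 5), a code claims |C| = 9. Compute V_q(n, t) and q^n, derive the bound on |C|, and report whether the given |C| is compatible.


V_q(n, t) = 154, q^n = 4096, Hamming bound = 26, |C| = 9 ≤ bound (satisfied).

Step 1: Compute V_q(n, t) = Σ_{j=0}^2 C(n, j) (q−1)^j.
  j = 0: C(6,0)·(3)^0 = 1·1 = 1.
  j = 1: C(6,1)·(3)^1 = 6·3 = 18.
  j = 2: C(6,2)·(3)^2 = 15·9 = 135.
  V_q(n, t) = 1 + 18 + 135 = 154.
Step 2: q^n = 4^6 = 4096.
Step 3: Hamming bound ⌊q^n / V_q(n,t)⌋ = ⌊4096/154⌋ = 26.
Step 4: Compare |C| = 9 to 26: satisfied.
The claimed |C| lies below the Hamming bound.


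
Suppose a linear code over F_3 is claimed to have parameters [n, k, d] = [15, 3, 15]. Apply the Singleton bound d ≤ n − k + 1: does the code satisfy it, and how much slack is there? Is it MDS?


Singleton RHS = n − k + 1 = 13, slack = -2, bound violated (no such code; not MDS).

Singleton bound: d ≤ n − k + 1.
Here n = 15, k = 3, so n − k + 1 = 13.
Given d = 15, check d ≤ 13: NO.
Slack = (n − k + 1) − d = -2.
The slack is negative: d = 15 exceeds n − k + 1 = 13 by 2, so the Singleton bound is violated and no linear [15, 3, 15]_3 code can exist. In particular it is not MDS (MDS requires d = n − k + 1 exactly).
Description: the claimed parameters are [15, 3, 15]_3; such a code would be impossible (violates the Singleton bound).


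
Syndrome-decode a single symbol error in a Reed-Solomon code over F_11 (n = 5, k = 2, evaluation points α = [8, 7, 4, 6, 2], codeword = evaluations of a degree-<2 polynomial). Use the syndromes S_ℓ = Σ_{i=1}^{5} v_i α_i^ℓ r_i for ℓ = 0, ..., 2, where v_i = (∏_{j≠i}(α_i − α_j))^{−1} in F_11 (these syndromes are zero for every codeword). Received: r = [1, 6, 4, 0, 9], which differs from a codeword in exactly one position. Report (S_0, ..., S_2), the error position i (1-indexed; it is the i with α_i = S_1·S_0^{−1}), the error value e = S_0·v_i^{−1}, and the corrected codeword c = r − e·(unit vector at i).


S = (7, 6, 2), error at position 3, error magnitude e = 5, c = [1, 6, 10, 0, 9].

Step 1: column multipliers v_i = (∏_{j≠i}(α_i − α_j))^{−1} mod 11.
  i = 1 (α = 8): (8−7)(8−4)(8−6)(8−2) = 1·4·2·6 = 48 ≡ 4, so v_1 = 4^{−1} = 3 (mod 11).
  i = 2 (α = 7): (7−8)(7−4)(7−6)(7−2) = (−1)·3·1·5 = −15 ≡ 7, so v_2 = 7^{−1} = 8 (mod 11).
  i = 3 (α = 4): (4−8)(4−7)(4−6)(4−2) = (−4)·(−3)·(−2)·2 = −48 ≡ 7, so v_3 = 7^{−1} = 8 (mod 11).
  i = 4 (α = 6): (6−8)(6−7)(6−4)(6−2) = (−2)·(−1)·2·4 = 16 ≡ 5, so v_4 = 5^{−1} = 9 (mod 11).
  i = 5 (α = 2): (2−8)(2−7)(2−4)(2−6) = (−6)·(−5)·(−2)·(−4) = 240 ≡ 9, so v_5 = 9^{−1} = 5 (mod 11).
  v = [3, 8, 8, 9, 5].
Step 2: syndromes of r = [1, 6, 4, 0, 9] (all sums mod 11).
  S_0 = Σ v_i r_i = 3·1 + 8·6 + 8·4 + 9·0 + 5·9 = 128 ≡ 7.
  S_1 = Σ v_i α_i r_i = 3·8·1 + 8·7·6 + 8·4·4 + 9·6·0 + 5·2·9 = 578 ≡ 6.
  α_i^2 mod 11 = [9, 5, 5, 3, 4].
  S_2 = Σ v_i α_i^2 r_i = 3·9·1 + 8·5·6 + 8·5·4 + 9·3·0 + 5·4·9 = 607 ≡ 2.
  S = (7, 6, 2) ≠ 0, so r is not a codeword (an error is present).
Step 3: locate the error. For a single error e at position i, S_ℓ = v_i·e·α_i^ℓ, so α_err = S_1/S_0.
  S_0^{−1} = 7^{−1} = 8 (mod 11), so α_err = 6·8 = 48 ≡ 4 = α_3. Error position i = 3.
  Consistency check: S_2/S_1 = 2·2 = 4 ≡ 4 = α_err ✓ (single-error assumption holds).
Step 4: error magnitude e = S_0/v_3 = S_0·∏_{j≠3}(α_3 − α_j) = 7·7 = 49 ≡ 5 (mod 11).
Step 5: correct position 3: c_3 = r_3 − e = 4 − 5 ≡ 10 (mod 11). Hence c = [1, 6, 10, 0, 9].
  Check: interpolating c through the α_i gives m(x) = 8 + 6·x (degree < 2) with m(α_i) = c_i for every i, so c is indeed a codeword.


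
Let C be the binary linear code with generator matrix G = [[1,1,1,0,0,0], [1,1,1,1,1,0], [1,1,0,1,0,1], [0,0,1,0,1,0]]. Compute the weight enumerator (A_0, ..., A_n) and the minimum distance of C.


Weight distribution: A_0 = 1, A_1 = 1, A_2 = 3, A_3 = 6, A_4 = 3, A_5 = 1, A_6 = 1. Minimum distance d = 1.

Enumerate all 2^4 = 16 messages m ∈ F_2^4.
For each, compute codeword c = mG in F_2^6, then tally its weight.
  m = 0000 → c = 000000, weight = 0.
  m = 1000 → c = 111000, weight = 3.
  m = 0100 → c = 111110, weight = 5.
  m = 1100 → c = 000110, weight = 2.
  m = 0010 → c = 110101, weight = 4.
  m = 1010 → c = 001101, weight = 3.
  m = 0110 → c = 001011, weight = 3.
  m = 1110 → c = 110011, weight = 4.
  m = 0001 → c = 001010, weight = 2.
  m = 1001 → c = 110010, weight = 3.
  m = 0101 → c = 110100, weight = 3.
  m = 1101 → c = 001100, weight = 2.
  m = 0011 → c = 111111, weight = 6.
  m = 1011 → c = 000111, weight = 3.
  m = 0111 → c = 000001, weight = 1.
  m = 1111 → c = 111001, weight = 4.
Tally weights:
  weight 0: 1 codewords.
  weight 1: 1 codewords.
  weight 2: 3 codewords.
  weight 3: 6 codewords.
  weight 4: 3 codewords.
  weight 5: 1 codewords.
  weight 6: 1 codewords.
Minimum distance d = smallest w > 0 with A_w > 0 = 1.
Sanity: Σ A_w = 16 = 2^4 = 16 ✓.


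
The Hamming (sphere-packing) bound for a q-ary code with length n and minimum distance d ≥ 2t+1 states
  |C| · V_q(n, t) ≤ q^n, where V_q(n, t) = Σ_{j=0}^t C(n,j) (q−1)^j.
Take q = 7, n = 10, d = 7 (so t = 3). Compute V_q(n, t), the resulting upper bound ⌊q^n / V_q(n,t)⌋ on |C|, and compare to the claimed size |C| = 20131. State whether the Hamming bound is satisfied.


V_q(n, t) = 27601, q^n = 282475249, Hamming bound = 10234, |C| = 20131 > bound (violated).

Step 1: Compute V_q(n, t) = Σ_{j=0}^3 C(n, j) (q−1)^j.
  j = 0: C(10,0)·(6)^0 = 1·1 = 1.
  j = 1: C(10,1)·(6)^1 = 10·6 = 60.
  j = 2: C(10,2)·(6)^2 = 45·36 = 1620.
  j = 3: C(10,3)·(6)^3 = 120·216 = 25920.
  V_q(n, t) = 1 + 60 + 1620 + 25920 = 27601.
Step 2: q^n = 7^10 = 282475249.
Step 3: Hamming bound ⌊q^n / V_q(n,t)⌋ = ⌊282475249/27601⌋ = 10234.
Step 4: Compare |C| = 20131 to 10234: violated.
The claimed |C| lies above the Hamming bound, so no 7-ary code of length 10 with d ≥ 7 can have 20131 codewords.


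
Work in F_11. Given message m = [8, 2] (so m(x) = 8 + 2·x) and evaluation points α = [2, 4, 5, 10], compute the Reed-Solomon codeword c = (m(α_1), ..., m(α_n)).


c = [1, 5, 7, 6]

Message polynomial: m(x) = 8 + 2·x (mod 11).
For each evaluation point α_i, compute m(α_i) mod 11:
  α_1 = 2: Horner steps 2 → 1, so m(2) = 1.
  α_2 = 4: Horner steps 2 → 5, so m(4) = 5.
  α_3 = 5: Horner steps 2 → 7, so m(5) = 7.
  α_4 = 10: Horner steps 2 → 6, so m(10) = 6.
Codeword c = [1, 5, 7, 6] ∈ F_11^4.


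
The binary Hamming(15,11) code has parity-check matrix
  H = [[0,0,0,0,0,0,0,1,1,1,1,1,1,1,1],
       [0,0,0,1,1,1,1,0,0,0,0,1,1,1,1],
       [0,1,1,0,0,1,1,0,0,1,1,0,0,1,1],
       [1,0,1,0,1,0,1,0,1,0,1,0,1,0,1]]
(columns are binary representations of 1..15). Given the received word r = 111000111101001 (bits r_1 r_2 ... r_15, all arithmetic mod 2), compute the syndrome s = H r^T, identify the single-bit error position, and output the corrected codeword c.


s = (1, 1, 1, 1)^T, error position = 15, corrected codeword c = 111000111101000

Compute s = H r^T mod 2 one row at a time:
  s_1 = 1 + 1 + 1 + 0 + 1 + 0 + 0 + 1 = 5 ≡ 1 (mod 2).
  s_2 = 0 + 0 + 0 + 1 + 1 + 0 + 0 + 1 = 3 ≡ 1 (mod 2).
  s_3 = 1 + 1 + 0 + 1 + 1 + 0 + 0 + 1 = 5 ≡ 1 (mod 2).
  s_4 = 1 + 1 + 0 + 1 + 1 + 0 + 0 + 1 = 5 ≡ 1 (mod 2).
s = (1, 1, 1, 1)^T — this equals column 15 of H (binary 1111), so error is at position 15.
Correct: flip bit 15 of r = 111000111101001 to get c = 111000111101000.


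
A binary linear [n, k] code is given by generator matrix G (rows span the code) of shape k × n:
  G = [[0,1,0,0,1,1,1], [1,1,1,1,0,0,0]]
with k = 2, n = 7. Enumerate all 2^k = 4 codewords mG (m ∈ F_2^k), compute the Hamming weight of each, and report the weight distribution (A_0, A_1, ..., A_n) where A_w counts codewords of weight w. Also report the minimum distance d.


Weight distribution: A_0 = 1, A_4 = 2, A_6 = 1. Minimum distance d = 4.

Enumerate all 2^2 = 4 messages m ∈ F_2^2.
For each, compute codeword c = mG in F_2^7, then tally its weight.
  m = 00 → c = 0000000, weight = 0.
  m = 10 → c = 0100111, weight = 4.
  m = 01 → c = 1111000, weight = 4.
  m = 11 → c = 1011111, weight = 6.
Tally weights:
  weight 0: 1 codewords.
  weight 4: 2 codewords.
  weight 6: 1 codewords.
Minimum distance d = smallest w > 0 with A_w > 0 = 4.
Sanity: Σ A_w = 4 = 2^2 = 4 ✓.


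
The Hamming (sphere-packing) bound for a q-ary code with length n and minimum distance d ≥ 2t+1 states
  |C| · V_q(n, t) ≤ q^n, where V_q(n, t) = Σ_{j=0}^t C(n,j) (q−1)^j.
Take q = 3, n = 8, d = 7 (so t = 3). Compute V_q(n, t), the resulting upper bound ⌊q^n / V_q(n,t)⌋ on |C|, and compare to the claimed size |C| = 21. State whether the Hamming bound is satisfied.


V_q(n, t) = 577, q^n = 6561, Hamming bound = 11, |C| = 21 > bound (violated).

Step 1: Compute V_q(n, t) = Σ_{j=0}^3 C(n, j) (q−1)^j.
  j = 0: C(8,0)·(2)^0 = 1·1 = 1.
  j = 1: C(8,1)·(2)^1 = 8·2 = 16.
  j = 2: C(8,2)·(2)^2 = 28·4 = 112.
  j = 3: C(8,3)·(2)^3 = 56·8 = 448.
  V_q(n, t) = 1 + 16 + 112 + 448 = 577.
Step 2: q^n = 3^8 = 6561.
Step 3: Hamming bound ⌊q^n / V_q(n,t)⌋ = ⌊6561/577⌋ = 11.
Step 4: Compare |C| = 21 to 11: violated.
The claimed |C| lies above the Hamming bound, so no 3-ary code of length 8 with d ≥ 7 can have 21 codewords.


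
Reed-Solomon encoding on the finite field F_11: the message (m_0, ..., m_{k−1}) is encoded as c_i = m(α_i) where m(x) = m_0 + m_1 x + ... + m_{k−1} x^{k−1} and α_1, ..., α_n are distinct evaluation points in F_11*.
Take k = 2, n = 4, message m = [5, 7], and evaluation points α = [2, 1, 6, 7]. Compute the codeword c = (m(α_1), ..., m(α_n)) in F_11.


c = [8, 1, 3, 10]

Message polynomial: m(x) = 5 + 7·x (mod 11).
For each evaluation point α_i, compute m(α_i) mod 11:
  α_1 = 2: Horner steps 7 → 8, so m(2) = 8.
  α_2 = 1: Horner steps 7 → 1, so m(1) = 1.
  α_3 = 6: Horner steps 7 → 3, so m(6) = 3.
  α_4 = 7: Horner steps 7 → 10, so m(7) = 10.
Codeword c = [8, 1, 3, 10] ∈ F_11^4.


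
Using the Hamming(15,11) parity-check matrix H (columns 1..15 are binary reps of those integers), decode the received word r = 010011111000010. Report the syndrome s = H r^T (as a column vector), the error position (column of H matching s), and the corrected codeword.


s = (1, 0, 0, 1)^T, error position = 9, corrected codeword c = 010011110000010

Compute s = H r^T mod 2 one row at a time:
  s_1 = 1 + 1 + 0 + 0 + 0 + 0 + 1 + 0 = 3 ≡ 1 (mod 2).
  s_2 = 0 + 1 + 1 + 1 + 0 + 0 + 1 + 0 = 4 ≡ 0 (mod 2).
  s_3 = 1 + 0 + 1 + 1 + 0 + 0 + 1 + 0 = 4 ≡ 0 (mod 2).
  s_4 = 0 + 0 + 1 + 1 + 1 + 0 + 0 + 0 = 3 ≡ 1 (mod 2).
s = (1, 0, 0, 1)^T — this equals column 9 of H (binary 1001), so error is at position 9.
Correct: flip bit 9 of r = 010011111000010 to get c = 010011110000010.


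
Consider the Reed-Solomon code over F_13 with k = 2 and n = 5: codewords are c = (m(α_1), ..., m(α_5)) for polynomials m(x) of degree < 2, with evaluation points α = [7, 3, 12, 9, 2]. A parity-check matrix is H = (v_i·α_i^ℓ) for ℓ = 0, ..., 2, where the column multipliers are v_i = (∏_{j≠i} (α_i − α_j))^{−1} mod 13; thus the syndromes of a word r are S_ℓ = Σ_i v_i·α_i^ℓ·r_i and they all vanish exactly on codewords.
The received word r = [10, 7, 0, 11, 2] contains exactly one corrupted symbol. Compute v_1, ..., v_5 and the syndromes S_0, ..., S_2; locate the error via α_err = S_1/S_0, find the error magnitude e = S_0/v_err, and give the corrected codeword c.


S = (7, 10, 5), error at position 1, error magnitude e = 9, c = [1, 7, 0, 11, 2].

Step 1: column multipliers v_i = (∏_{j≠i}(α_i − α_j))^{−1} mod 13.
  i = 1 (α = 7): (7−3)(7−12)(7−9)(7−2) = 4·(−5)·(−2)·5 = 200 ≡ 5, so v_1 = 5^{−1} = 8 (mod 13).
  i = 2 (α = 3): (3−7)(3−12)(3−9)(3−2) = (−4)·(−9)·(−6)·1 = −216 ≡ 5, so v_2 = 5^{−1} = 8 (mod 13).
  i = 3 (α = 12): (12−7)(12−3)(12−9)(12−2) = 5·9·3·10 = 1350 ≡ 11, so v_3 = 11^{−1} = 6 (mod 13).
  i = 4 (α = 9): (9−7)(9−3)(9−12)(9−2) = 2·6·(−3)·7 = −252 ≡ 8, so v_4 = 8^{−1} = 5 (mod 13).
  i = 5 (α = 2): (2−7)(2−3)(2−12)(2−9) = (−5)·(−1)·(−10)·(−7) = 350 ≡ 12, so v_5 = 12^{−1} = 12 (mod 13).
  v = [8, 8, 6, 5, 12].
Step 2: syndromes of r = [10, 7, 0, 11, 2] (all sums mod 13).
  S_0 = Σ v_i r_i = 8·10 + 8·7 + 6·0 + 5·11 + 12·2 = 215 ≡ 7.
  S_1 = Σ v_i α_i r_i = 8·7·10 + 8·3·7 + 6·12·0 + 5·9·11 + 12·2·2 = 1271 ≡ 10.
  α_i^2 mod 13 = [10, 9, 1, 3, 4].
  S_2 = Σ v_i α_i^2 r_i = 8·10·10 + 8·9·7 + 6·1·0 + 5·3·11 + 12·4·2 = 1565 ≡ 5.
  S = (7, 10, 5) ≠ 0, so r is not a codeword (an error is present).
Step 3: locate the error. For a single error e at position i, S_ℓ = v_i·e·α_i^ℓ, so α_err = S_1/S_0.
  S_0^{−1} = 7^{−1} = 2 (mod 13), so α_err = 10·2 = 20 ≡ 7 = α_1. Error position i = 1.
  Consistency check: S_2/S_1 = 5·4 = 20 ≡ 7 = α_err ✓ (single-error assumption holds).
Step 4: error magnitude e = S_0/v_1 = S_0·∏_{j≠1}(α_1 − α_j) = 7·5 = 35 ≡ 9 (mod 13).
Step 5: correct position 1: c_1 = r_1 − e = 10 − 9 ≡ 1 (mod 13). Hence c = [1, 7, 0, 11, 2].
  Check: interpolating c through the α_i gives m(x) = 5 + 5·x (degree < 2) with m(α_i) = c_i for every i, so c is indeed a codeword.


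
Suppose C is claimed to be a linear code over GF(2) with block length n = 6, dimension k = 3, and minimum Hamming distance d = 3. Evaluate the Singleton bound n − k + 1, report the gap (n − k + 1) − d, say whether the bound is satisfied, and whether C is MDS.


Singleton RHS = n − k + 1 = 4, slack = 1, bound satisfied, not MDS.

Singleton bound: d ≤ n − k + 1.
Here n = 6, k = 3, so n − k + 1 = 4.
Given d = 3, check d ≤ 4: YES.
Slack = (n − k + 1) − d = 1.
The code is NOT MDS (slack = 1 > 0).
Description: the claimed parameters are [6, 3, 3]_2; such a code would be non-MDS.


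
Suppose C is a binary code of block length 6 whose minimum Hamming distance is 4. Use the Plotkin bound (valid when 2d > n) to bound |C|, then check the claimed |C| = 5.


Plotkin bound M ≤ 4; given |C| = 5 > bound (violated).

Check applicability: 2d = 8, n = 6.
2d − n = 2 > 0, so Plotkin applies.
Compute d/(2d−n) = 4/2 ≈ 2.0000.
⌊d/(2d−n)⌋ = 2.
Plotkin bound: M ≤ 2·2 = 4.
Given |C| = 5, check: VIOLATED.
This |C| is above the Plotkin bound, so no binary code with n = 6, d = 4 and 5 codewords exists.
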